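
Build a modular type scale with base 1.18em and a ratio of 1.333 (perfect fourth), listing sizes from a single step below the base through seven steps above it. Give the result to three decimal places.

Step -1: 1.18 ÷ 1.333 = 0.885
Step 0: 1.18em
Step 1: 1.18 × 1.333 = 1.573
Step 2: 1.18 × 1.333² = 2.097
Step 3: 1.18 × 1.333³ = 2.795
Step 4: 1.18 × 1.333⁴ = 3.726
Step 5: 1.18 × 1.333⁵ = 4.966
Step 6: 1.18 × 1.333⁶ = 6.620
Step 7: 1.18 × 1.333⁷ = 8.825

0.885em, 1.180em, 1.573em, 2.097em, 2.795em, 3.726em, 4.966em, 6.620em, 8.825em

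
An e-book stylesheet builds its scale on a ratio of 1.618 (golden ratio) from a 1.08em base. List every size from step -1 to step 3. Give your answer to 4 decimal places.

0.6675em, 1.0800em, 1.7474em, 2.8274em, 4.5747em

Step -1: 1.08 ÷ 1.618 = 0.6675
Step 0: 1.08em
Step 1: 1.08 × 1.618 = 1.7474
Step 2: 1.08 × 1.618² = 2.8274
Step 3: 1.08 × 1.618³ = 4.5747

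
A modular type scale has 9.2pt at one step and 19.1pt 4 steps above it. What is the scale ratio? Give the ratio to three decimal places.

The ratio satisfies 9.2 × r⁴ = 19.1, so r = (19.1 / 9.2)^(1/4).
r = 2.0761^(1/4) ≈ 1.2004

1.200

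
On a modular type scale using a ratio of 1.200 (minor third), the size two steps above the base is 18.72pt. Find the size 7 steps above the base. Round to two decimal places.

Moving from step +2 to step +7 is 5 steps up, so multiply by r⁵.
18.72 × 1.200⁵ = 18.72 × 2.48832 ≈ 46.581

46.58pt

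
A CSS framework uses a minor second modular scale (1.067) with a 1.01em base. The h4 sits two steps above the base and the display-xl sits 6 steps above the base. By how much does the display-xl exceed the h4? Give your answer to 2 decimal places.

Step 2: 1.01 × 1.067² = 1.1499em
Step 6: 1.01 × 1.067⁶ = 1.4904em
Difference: 1.4904 − 1.1499 = 0.3405em

0.34em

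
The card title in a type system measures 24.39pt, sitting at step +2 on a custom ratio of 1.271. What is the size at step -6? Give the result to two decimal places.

3.58pt

24.39 ÷ 1.271⁸ = 24.39 ÷ 6.81027 ≈ 3.581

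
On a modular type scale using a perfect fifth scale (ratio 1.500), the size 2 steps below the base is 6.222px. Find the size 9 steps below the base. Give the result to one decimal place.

0.4px

Moving from step -2 to step -9 is 7 steps down, so divide by r⁷.
6.222 ÷ 1.500⁷ = 6.222 ÷ 17.08594 ≈ 0.364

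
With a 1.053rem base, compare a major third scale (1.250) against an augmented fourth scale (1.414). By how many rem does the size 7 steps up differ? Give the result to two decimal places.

6.88rem

Major third: 1.053 × 1.250⁷ = 5.0211rem
Augmented fourth: 1.053 × 1.414⁷ = 11.9007rem
Difference: 11.9007 − 5.0211 = 6.8796rem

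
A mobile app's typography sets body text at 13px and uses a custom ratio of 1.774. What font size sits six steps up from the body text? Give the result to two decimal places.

405.20px

A modular type scale is a geometric sequence: sizeₙ = base × rⁿ.
13.0 × 1.774⁶ = 13.0 × 31.16892 ≈ 405.20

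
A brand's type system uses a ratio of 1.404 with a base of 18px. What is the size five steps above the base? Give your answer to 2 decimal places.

98.20px

Every step multiplies by the scale ratio.
18.0 × 1.404⁵ = 18.0 × 5.45551 ≈ 98.20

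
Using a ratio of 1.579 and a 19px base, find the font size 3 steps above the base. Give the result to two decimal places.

A modular type scale is a geometric sequence: sizeₙ = base × rⁿ.
19.0 × 1.579³ = 19.0 × 3.93683 ≈ 74.80

74.80px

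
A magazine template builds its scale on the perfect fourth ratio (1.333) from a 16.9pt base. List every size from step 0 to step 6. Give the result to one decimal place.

16.9pt, 22.5pt, 30.0pt, 40.0pt, 53.4pt, 71.1pt, 94.8pt

Step 0: 16.9pt
Step 1: 16.9 × 1.333 = 22.5
Step 2: 16.9 × 1.333² = 30.0
Step 3: 16.9 × 1.333³ = 40.0
Step 4: 16.9 × 1.333⁴ = 53.4
Step 5: 16.9 × 1.333⁵ = 71.1
Step 6: 16.9 × 1.333⁶ = 94.8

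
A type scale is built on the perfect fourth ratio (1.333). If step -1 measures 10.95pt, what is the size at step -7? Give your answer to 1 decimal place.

The gap is -7 − (-1) = -6 steps, so the factor is 1.333^-6.
10.95 ÷ 1.333⁶ = 10.95 ÷ 5.61023 ≈ 1.952

2.0pt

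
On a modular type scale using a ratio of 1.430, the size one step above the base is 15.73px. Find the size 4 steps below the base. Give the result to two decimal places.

2.63px

The gap is -4 − (1) = -5 steps, so the factor is 1.430^-5.
15.73 ÷ 1.430⁵ = 15.73 ÷ 5.97971 ≈ 2.631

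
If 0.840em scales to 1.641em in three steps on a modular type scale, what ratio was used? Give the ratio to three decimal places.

1.250

The ratio satisfies 0.840 × r³ = 1.641, so r = (1.641 / 0.840)^(1/3).
r = 1.9536^(1/3) ≈ 1.2501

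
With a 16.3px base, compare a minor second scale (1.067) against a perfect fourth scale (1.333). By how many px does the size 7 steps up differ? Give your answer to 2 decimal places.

96.23px

Minor second: 16.3 × 1.067⁷ = 25.6648px
Perfect fourth: 16.3 × 1.333⁷ = 121.8986px
Difference: 121.8986 − 25.6648 = 96.2338px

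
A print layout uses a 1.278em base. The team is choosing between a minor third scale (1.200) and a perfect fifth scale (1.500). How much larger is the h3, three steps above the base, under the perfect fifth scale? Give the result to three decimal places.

2.105em

Minor third: 1.278 × 1.200³ = 2.20838em
Perfect fifth: 1.278 × 1.500³ = 4.31325em
Difference: 4.31325 − 2.20838 = 2.10487em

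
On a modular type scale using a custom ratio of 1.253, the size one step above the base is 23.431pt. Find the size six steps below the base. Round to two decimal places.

4.83pt

Moving from step +1 to step -6 is 7 steps down, so divide by r⁷.
23.431 ÷ 1.253⁷ = 23.431 ÷ 4.84906 ≈ 4.832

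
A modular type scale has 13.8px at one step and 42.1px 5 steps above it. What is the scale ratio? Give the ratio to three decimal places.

1.250

r⁵ = 42.1 / 13.8, so r = (42.1/13.8)^(1/5).
r = 3.0507^(1/5) ≈ 1.2499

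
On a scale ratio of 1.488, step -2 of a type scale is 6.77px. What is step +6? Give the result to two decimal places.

6.77 × 1.488⁸ = 6.77 × 24.03386 ≈ 162.709

162.71px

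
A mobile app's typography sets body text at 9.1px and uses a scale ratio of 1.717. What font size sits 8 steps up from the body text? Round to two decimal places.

687.39px

9.1 × 1.717⁸ = 9.1 × 75.53746 ≈ 687.39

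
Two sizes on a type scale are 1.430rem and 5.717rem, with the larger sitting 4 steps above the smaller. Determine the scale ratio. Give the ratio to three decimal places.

The ratio satisfies 1.430 × r⁴ = 5.717, so r = (5.717 / 1.430)^(1/4).
r = 3.9979^(1/4) ≈ 1.4140

1.414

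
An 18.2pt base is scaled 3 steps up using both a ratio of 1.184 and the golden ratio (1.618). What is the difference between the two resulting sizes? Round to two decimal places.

46.88pt

At 1.184: 18.2 × 1.184³ = 30.2083pt
Golden ratio: 18.2 × 1.618³ = 77.0916pt
Difference: 77.0916 − 30.2083 = 46.8833pt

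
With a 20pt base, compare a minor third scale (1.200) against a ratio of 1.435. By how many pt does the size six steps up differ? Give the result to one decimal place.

Minor third: 20.0 × 1.200⁶ = 59.720pt
At 1.435: 20.0 × 1.435⁶ = 174.639pt
Difference: 174.639 − 59.720 = 114.919pt

114.9pt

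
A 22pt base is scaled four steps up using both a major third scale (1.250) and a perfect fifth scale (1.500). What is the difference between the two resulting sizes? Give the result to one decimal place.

Major third: 22.0 × 1.250⁴ = 53.711pt
Perfect fifth: 22.0 × 1.500⁴ = 111.375pt
Difference: 111.375 − 53.711 = 57.664pt

57.7pt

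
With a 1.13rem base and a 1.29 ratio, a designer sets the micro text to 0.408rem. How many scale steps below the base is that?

1.29ⁿ = 1.13 / 0.408 = 2.7696
n = ln(2.7696) / ln(1.29) = 1.0187 / 0.2546 ≈ 4.00

4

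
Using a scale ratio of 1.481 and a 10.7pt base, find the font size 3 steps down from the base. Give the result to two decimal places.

Every step multiplies by the scale ratio.
10.7 ÷ 1.481³ = 10.7 ÷ 3.24837 ≈ 3.29

3.29pt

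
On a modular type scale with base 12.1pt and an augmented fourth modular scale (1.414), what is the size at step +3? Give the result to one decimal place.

34.2pt

Each step on a modular scale multiplies by the ratio, so the size n steps from the base is base × ratioⁿ.
12.1 × 1.414³ = 12.1 × 2.82715 ≈ 34.21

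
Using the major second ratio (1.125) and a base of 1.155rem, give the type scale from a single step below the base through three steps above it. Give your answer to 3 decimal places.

1.027rem, 1.155rem, 1.299rem, 1.462rem, 1.645rem

Step -1: 1.155 ÷ 1.125 = 1.027
Step 0: 1.155rem
Step 1: 1.155 × 1.125 = 1.299
Step 2: 1.155 × 1.125² = 1.462
Step 3: 1.155 × 1.125³ = 1.645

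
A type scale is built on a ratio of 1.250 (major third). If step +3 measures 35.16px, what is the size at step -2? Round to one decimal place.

11.5px

35.16 ÷ 1.250⁵ = 35.16 ÷ 3.05176 ≈ 11.521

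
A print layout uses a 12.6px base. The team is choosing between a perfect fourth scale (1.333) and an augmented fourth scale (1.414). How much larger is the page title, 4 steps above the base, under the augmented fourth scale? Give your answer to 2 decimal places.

10.59px

Perfect fourth: 12.6 × 1.333⁴ = 39.7824px
Augmented fourth: 12.6 × 1.414⁴ = 50.3696px
Difference: 50.3696 − 39.7824 = 10.5872px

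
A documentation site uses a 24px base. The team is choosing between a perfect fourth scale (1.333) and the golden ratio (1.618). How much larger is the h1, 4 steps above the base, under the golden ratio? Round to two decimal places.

Perfect fourth: 24.0 × 1.333⁴ = 75.7760px
Golden ratio: 24.0 × 1.618⁴ = 164.4846px
Difference: 164.4846 − 75.7760 = 88.7086px

88.71px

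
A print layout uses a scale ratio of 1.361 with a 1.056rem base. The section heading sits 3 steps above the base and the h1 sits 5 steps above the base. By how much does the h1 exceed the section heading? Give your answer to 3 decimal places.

2.269rem

Step 3: 1.056 × 1.361³ = 2.66219rem
Step 5: 1.056 × 1.361⁵ = 4.93122rem
Difference: 4.93122 − 2.66219 = 2.26903rem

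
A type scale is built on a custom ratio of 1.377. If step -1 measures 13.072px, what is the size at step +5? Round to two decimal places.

Moving from step -1 to step +5 is 6 steps up, so multiply by r⁶.
13.072 × 1.377⁶ = 13.072 × 6.81716 ≈ 89.114

89.11px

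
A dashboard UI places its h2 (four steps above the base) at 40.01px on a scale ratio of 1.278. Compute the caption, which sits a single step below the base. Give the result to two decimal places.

Moving from step +4 to step -1 is 5 steps down, so divide by r⁵.
40.01 ÷ 1.278⁵ = 40.01 ÷ 3.40921 ≈ 11.736

11.74px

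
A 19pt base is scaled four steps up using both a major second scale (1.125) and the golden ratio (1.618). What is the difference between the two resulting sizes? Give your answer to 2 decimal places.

Major second: 19.0 × 1.125⁴ = 30.4343pt
Golden ratio: 19.0 × 1.618⁴ = 130.2170pt
Difference: 130.2170 − 30.4343 = 99.7827pt

99.78pt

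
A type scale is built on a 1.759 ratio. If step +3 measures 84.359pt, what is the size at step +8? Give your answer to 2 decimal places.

1420.56pt

The gap is 8 − (3) = 5 steps, so the factor is 1.759^5.
84.359 × 1.759⁵ = 84.359 × 16.83950 ≈ 1420.563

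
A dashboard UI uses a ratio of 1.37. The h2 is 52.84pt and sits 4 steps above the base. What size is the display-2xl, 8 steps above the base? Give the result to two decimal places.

186.14pt

Moving from step +4 to step +8 is 4 steps up, so multiply by r⁴.
52.84 × 1.37⁴ = 52.84 × 3.52275 ≈ 186.142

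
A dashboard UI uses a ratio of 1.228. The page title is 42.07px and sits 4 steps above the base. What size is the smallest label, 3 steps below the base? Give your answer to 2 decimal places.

Moving from step +4 to step -3 is 7 steps down, so divide by r⁷.
42.07 ÷ 1.228⁷ = 42.07 ÷ 4.21103 ≈ 9.990

9.99px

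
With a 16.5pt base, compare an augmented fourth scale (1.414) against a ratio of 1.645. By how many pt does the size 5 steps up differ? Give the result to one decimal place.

105.5pt

Augmented fourth: 16.5 × 1.414⁵ = 93.268pt
At 1.645: 16.5 × 1.645⁵ = 198.753pt
Difference: 198.753 − 93.268 = 105.485pt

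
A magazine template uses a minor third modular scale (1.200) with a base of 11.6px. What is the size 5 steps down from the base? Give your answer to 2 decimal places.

4.66px

A modular type scale is a geometric sequence: sizeₙ = base × rⁿ.
11.6 ÷ 1.200⁵ = 11.6 ÷ 2.48832 ≈ 4.66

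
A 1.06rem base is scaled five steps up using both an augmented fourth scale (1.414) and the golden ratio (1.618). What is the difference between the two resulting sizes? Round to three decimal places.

Augmented fourth: 1.06 × 1.414⁵ = 5.99174rem
Golden ratio: 1.06 × 1.618⁵ = 11.75435rem
Difference: 11.75435 − 5.99174 = 5.76261rem

5.763rem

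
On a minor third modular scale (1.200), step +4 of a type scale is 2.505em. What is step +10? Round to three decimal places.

7.480em

The gap is 10 − (4) = 6 steps, so the factor is 1.200^6.
2.505 × 1.200⁶ = 2.505 × 2.98598 ≈ 7.480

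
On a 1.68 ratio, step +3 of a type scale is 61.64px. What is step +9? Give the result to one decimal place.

1385.9px

The gap is 9 − (3) = 6 steps, so the factor is 1.68^6.
61.64 × 1.68⁶ = 61.64 × 22.48307 ≈ 1385.857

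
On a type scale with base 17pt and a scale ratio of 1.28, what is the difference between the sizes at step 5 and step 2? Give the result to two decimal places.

30.56pt

Step 2: 17.0 × 1.28² = 27.8528pt
Step 5: 17.0 × 1.28⁵ = 58.4116pt
Difference: 58.4116 − 27.8528 = 30.5588pt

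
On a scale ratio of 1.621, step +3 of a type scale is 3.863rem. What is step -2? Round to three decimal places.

Moving from step +3 to step -2 is 5 steps down, so divide by r⁵.
3.863 ÷ 1.621⁵ = 3.863 ÷ 11.19219 ≈ 0.345

0.345rem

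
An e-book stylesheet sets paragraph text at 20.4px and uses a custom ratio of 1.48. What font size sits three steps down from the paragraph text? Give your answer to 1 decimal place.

6.3px

20.4 ÷ 1.48³ = 20.4 ÷ 3.24179 ≈ 6.29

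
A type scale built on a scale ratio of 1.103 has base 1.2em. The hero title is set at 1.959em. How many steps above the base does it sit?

1.103ⁿ = 1.959 / 1.2 = 1.6325
n = ln(1.6325) / ln(1.103) = 0.4901 / 0.0980 ≈ 5.00

5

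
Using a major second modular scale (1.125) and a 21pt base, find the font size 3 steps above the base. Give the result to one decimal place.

Each step on a modular scale multiplies by the ratio, so the size n steps from the base is base × ratioⁿ.
21.0 × 1.125³ = 21.0 × 1.42383 ≈ 29.90

29.9pt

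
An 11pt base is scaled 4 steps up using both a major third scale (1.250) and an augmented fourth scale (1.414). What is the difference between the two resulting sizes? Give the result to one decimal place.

17.1pt

Major third: 11.0 × 1.250⁴ = 26.855pt
Augmented fourth: 11.0 × 1.414⁴ = 43.973pt
Difference: 43.973 − 26.855 = 17.118pt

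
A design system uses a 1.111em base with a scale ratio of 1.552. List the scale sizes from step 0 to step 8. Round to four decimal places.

1.1110em, 1.7243em, 2.6761em, 4.1533em, 6.4459em, 10.0040em, 15.5262em, 24.0966em, 37.3979em

Step 0: 1.111em
Step 1: 1.111 × 1.552 = 1.7243
Step 2: 1.111 × 1.552² = 2.6761
Step 3: 1.111 × 1.552³ = 4.1533
Step 4: 1.111 × 1.552⁴ = 6.4459
Step 5: 1.111 × 1.552⁵ = 10.0040
Step 6: 1.111 × 1.552⁶ = 15.5262
Step 7: 1.111 × 1.552⁷ = 24.0966
Step 8: 1.111 × 1.552⁸ = 37.3979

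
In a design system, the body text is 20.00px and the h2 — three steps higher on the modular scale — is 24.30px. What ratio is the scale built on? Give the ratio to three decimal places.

r³ = 24.30 / 20.00, so r = (24.30/20.00)^(1/3).
r = 1.2150^(1/3) ≈ 1.0671

1.067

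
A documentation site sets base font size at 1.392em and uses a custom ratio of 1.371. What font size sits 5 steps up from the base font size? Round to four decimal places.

1.392 × 1.371⁵ = 1.392 × 4.84381 ≈ 6.7426

6.7426em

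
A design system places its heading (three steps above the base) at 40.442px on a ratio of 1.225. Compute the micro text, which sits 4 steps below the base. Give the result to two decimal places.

Moving from step +3 to step -4 is 7 steps down, so divide by r⁷.
40.442 ÷ 1.225⁷ = 40.442 ÷ 4.13955 ≈ 9.770

9.77px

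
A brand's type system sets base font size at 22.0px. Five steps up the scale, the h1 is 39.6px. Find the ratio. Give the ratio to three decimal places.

r⁵ = 39.6 / 22.0, so r = (39.6/22.0)^(1/5).
r = 1.8000^(1/5) ≈ 1.1247

1.125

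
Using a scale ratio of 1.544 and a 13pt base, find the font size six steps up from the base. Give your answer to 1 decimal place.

176.1pt

13.0 × 1.544⁶ = 13.0 × 13.54827 ≈ 176.13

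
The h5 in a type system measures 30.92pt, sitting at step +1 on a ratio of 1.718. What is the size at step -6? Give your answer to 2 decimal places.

30.92 ÷ 1.718⁷ = 30.92 ÷ 44.17353 ≈ 0.700

0.70pt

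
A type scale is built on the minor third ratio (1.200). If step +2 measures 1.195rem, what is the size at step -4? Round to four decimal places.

0.4002rem

The gap is -4 − (2) = -6 steps, so the factor is 1.200^-6.
1.195 ÷ 1.200⁶ = 1.195 ÷ 2.98598 ≈ 0.4002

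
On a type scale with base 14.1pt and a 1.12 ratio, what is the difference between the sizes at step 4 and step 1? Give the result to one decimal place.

Step 1: 14.1 × 1.12 = 15.792pt
Step 4: 14.1 × 1.12⁴ = 22.187pt
Difference: 22.187 − 15.792 = 6.395pt

6.4pt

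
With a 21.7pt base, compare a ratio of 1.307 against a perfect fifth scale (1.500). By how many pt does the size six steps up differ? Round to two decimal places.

139.00pt

At 1.307: 21.7 × 1.307⁶ = 108.1716pt
Perfect fifth: 21.7 × 1.500⁶ = 247.1766pt
Difference: 247.1766 − 108.1716 = 139.0050pt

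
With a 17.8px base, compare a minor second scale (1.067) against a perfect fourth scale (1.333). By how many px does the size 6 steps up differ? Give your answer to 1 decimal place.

73.6px

Minor second: 17.8 × 1.067⁶ = 26.267px
Perfect fourth: 17.8 × 1.333⁶ = 99.862px
Difference: 99.862 − 26.267 = 73.595px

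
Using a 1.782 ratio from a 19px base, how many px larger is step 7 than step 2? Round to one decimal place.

1023.9px

Step 2: 19.0 × 1.782² = 60.335px
Step 7: 19.0 × 1.782⁷ = 1084.195px
Difference: 1084.195 − 60.335 = 1023.860px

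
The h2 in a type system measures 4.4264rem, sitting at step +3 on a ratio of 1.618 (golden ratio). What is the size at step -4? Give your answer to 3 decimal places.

Moving from step +3 to step -4 is 7 steps down, so divide by r⁷.
4.4264 ÷ 1.618⁷ = 4.4264 ÷ 29.03017 ≈ 0.152

0.152rem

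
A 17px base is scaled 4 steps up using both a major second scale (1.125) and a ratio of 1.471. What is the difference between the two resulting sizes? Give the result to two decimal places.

52.37px

Major second: 17.0 × 1.125⁴ = 27.2307px
At 1.471: 17.0 × 1.471⁴ = 79.5975px
Difference: 79.5975 − 27.2307 = 52.3668px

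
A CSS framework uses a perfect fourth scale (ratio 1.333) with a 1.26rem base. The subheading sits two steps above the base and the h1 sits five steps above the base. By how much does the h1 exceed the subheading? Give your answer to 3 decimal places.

3.064rem

Step 2: 1.26 × 1.333² = 2.23888rem
Step 5: 1.26 × 1.333⁵ = 5.30300rem
Difference: 5.30300 − 2.23888 = 3.06412rem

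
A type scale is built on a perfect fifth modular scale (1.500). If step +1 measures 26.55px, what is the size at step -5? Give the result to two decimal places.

2.33px

26.55 ÷ 1.500⁶ = 26.55 ÷ 11.39062 ≈ 2.331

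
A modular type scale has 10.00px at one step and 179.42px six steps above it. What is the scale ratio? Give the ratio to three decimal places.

The ratio satisfies 10.00 × r⁶ = 179.42, so r = (179.42 / 10.00)^(1/6).
r = 17.9420^(1/6) ≈ 1.6180

1.618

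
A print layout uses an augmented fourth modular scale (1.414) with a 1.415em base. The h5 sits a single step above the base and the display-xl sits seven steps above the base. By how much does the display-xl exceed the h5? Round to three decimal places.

Step 1: 1.415 × 1.414 = 2.00081em
Step 7: 1.415 × 1.414⁷ = 15.99198em
Difference: 15.99198 − 2.00081 = 13.99117em

13.991em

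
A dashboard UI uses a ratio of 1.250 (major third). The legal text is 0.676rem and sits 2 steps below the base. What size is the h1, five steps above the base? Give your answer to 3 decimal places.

0.676 × 1.250⁷ = 0.676 × 4.76837 ≈ 3.223

3.223rem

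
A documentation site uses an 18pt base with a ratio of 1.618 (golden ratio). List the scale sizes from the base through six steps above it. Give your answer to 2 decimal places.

Step 0: 18pt
Step 1: 18.0 × 1.618 = 29.12
Step 2: 18.0 × 1.618² = 47.12
Step 3: 18.0 × 1.618³ = 76.24
Step 4: 18.0 × 1.618⁴ = 123.36
Step 5: 18.0 × 1.618⁵ = 199.60
Step 6: 18.0 × 1.618⁶ = 322.96

18.00pt, 29.12pt, 47.12pt, 76.24pt, 123.36pt, 199.60pt, 322.96pt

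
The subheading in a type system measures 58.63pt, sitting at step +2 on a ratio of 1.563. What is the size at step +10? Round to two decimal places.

58.63 × 1.563⁸ = 58.63 × 35.61819 ≈ 2088.294

2088.29pt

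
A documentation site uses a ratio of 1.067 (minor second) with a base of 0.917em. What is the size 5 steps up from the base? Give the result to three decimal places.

0.917 × 1.067⁵ = 0.917 × 1.38300 ≈ 1.268

1.268em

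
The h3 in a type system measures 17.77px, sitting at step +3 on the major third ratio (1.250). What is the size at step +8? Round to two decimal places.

17.77 × 1.250⁵ = 17.77 × 3.05176 ≈ 54.230

54.23px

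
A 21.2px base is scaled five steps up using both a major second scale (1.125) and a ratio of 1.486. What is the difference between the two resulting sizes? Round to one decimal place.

115.4px

Major second: 21.2 × 1.125⁵ = 38.203px
At 1.486: 21.2 × 1.486⁵ = 153.614px
Difference: 153.614 − 38.203 = 115.411px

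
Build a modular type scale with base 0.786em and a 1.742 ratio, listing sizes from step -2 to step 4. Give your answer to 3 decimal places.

Step -2: 0.786 ÷ 1.742² = 0.259
Step -1: 0.786 ÷ 1.742 = 0.451
Step 0: 0.786em
Step 1: 0.786 × 1.742 = 1.369
Step 2: 0.786 × 1.742² = 2.385
Step 3: 0.786 × 1.742³ = 4.155
Step 4: 0.786 × 1.742⁴ = 7.238

0.259em, 0.451em, 0.786em, 1.369em, 2.385em, 4.155em, 7.238em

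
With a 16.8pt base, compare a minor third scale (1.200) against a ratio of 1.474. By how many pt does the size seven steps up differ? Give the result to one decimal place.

Minor third: 16.8 × 1.200⁷ = 60.197pt
At 1.474: 16.8 × 1.474⁷ = 253.975pt
Difference: 253.975 − 60.197 = 193.778pt

193.8pt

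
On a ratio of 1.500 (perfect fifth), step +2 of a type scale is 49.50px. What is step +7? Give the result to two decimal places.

49.50 × 1.500⁵ = 49.50 × 7.59375 ≈ 375.891

375.89px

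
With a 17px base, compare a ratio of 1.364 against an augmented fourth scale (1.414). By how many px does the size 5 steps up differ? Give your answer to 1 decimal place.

15.8px

At 1.364: 17.0 × 1.364⁵ = 80.264px
Augmented fourth: 17.0 × 1.414⁵ = 96.094px
Difference: 96.094 − 80.264 = 15.830px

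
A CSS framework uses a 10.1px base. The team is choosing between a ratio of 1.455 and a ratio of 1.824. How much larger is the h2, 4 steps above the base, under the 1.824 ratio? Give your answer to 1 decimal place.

66.5px

At 1.455: 10.1 × 1.455⁴ = 45.266px
At 1.824: 10.1 × 1.824⁴ = 111.795px
Difference: 111.795 − 45.266 = 66.529px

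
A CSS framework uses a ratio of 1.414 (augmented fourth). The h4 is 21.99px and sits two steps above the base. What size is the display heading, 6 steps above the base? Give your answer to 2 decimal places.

21.99 × 1.414⁴ = 21.99 × 3.99758 ≈ 87.907

87.91px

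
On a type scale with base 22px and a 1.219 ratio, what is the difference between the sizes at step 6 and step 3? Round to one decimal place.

Step 3: 22.0 × 1.219³ = 39.851px
Step 6: 22.0 × 1.219⁶ = 72.185px
Difference: 72.185 − 39.851 = 32.334px

32.3px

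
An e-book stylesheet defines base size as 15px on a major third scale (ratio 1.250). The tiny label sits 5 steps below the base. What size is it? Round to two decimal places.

15.0 ÷ 1.250⁵ = 15.0 ÷ 3.05176 ≈ 4.92

4.92px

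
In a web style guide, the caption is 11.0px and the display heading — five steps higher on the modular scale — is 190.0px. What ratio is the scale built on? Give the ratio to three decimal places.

1.768

The ratio satisfies 11.0 × r⁵ = 190.0, so r = (190.0 / 11.0)^(1/5).
r = 17.2727^(1/5) ≈ 1.7680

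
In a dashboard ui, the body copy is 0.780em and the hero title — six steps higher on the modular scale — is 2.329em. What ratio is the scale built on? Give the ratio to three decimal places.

The ratio satisfies 0.780 × r⁶ = 2.329, so r = (2.329 / 0.780)^(1/6).
r = 2.9859^(1/6) ≈ 1.2000

1.200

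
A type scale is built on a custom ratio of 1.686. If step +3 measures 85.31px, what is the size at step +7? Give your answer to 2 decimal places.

Moving from step +3 to step +7 is 4 steps up, so multiply by r⁴.
85.31 × 1.686⁴ = 85.31 × 8.08035 ≈ 689.335

689.33px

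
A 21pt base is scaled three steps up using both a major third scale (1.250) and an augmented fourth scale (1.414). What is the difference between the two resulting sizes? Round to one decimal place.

Major third: 21.0 × 1.250³ = 41.016pt
Augmented fourth: 21.0 × 1.414³ = 59.370pt
Difference: 59.370 − 41.016 = 18.354pt

18.4pt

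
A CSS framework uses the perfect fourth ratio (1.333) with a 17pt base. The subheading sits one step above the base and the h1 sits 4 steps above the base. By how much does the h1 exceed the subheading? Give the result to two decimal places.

31.01pt

Step 1: 17.0 × 1.333 = 22.6610pt
Step 4: 17.0 × 1.333⁴ = 53.6747pt
Difference: 53.6747 − 22.6610 = 31.0137pt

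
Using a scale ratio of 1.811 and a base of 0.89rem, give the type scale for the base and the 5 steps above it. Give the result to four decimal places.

Step 0: 0.89rem
Step 1: 0.89 × 1.811 = 1.6118
Step 2: 0.89 × 1.811² = 2.9190
Step 3: 0.89 × 1.811³ = 5.2862
Step 4: 0.89 × 1.811⁴ = 9.5733
Step 5: 0.89 × 1.811⁵ = 17.3373

0.8900rem, 1.6118rem, 2.9190rem, 5.2862rem, 9.5733rem, 17.3373rem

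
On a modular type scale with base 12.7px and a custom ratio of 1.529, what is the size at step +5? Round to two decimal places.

106.13px

A modular type scale is a geometric sequence: sizeₙ = base × rⁿ.
12.7 × 1.529⁵ = 12.7 × 8.35675 ≈ 106.13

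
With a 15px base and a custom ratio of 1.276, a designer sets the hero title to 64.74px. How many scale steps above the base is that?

6

1.276ⁿ = 64.74 / 15 = 4.3160
n = ln(4.3160) / ln(1.276) = 1.4623 / 0.2437 ≈ 6.00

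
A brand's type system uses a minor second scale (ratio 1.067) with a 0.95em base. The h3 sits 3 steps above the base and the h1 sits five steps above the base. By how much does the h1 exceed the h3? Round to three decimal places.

0.160em

Step 3: 0.95 × 1.067³ = 1.15403em
Step 5: 0.95 × 1.067⁵ = 1.31385em
Difference: 1.31385 − 1.15403 = 0.15982em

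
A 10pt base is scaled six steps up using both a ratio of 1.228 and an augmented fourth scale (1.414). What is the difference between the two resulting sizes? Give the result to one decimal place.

45.6pt

At 1.228: 10.0 × 1.228⁶ = 34.292pt
Augmented fourth: 10.0 × 1.414⁶ = 79.928pt
Difference: 79.928 − 34.292 = 45.636pt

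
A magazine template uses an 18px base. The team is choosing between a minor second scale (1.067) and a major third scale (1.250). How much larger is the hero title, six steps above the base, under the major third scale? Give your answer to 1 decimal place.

Minor second: 18.0 × 1.067⁶ = 26.562px
Major third: 18.0 × 1.250⁶ = 68.665px
Difference: 68.665 − 26.562 = 42.103px

42.1px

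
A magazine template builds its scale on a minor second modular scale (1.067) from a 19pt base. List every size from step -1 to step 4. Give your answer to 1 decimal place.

17.8pt, 19.0pt, 20.3pt, 21.6pt, 23.1pt, 24.6pt

Step -1: 19.0 ÷ 1.067 = 17.8
Step 0: 19pt
Step 1: 19.0 × 1.067 = 20.3
Step 2: 19.0 × 1.067² = 21.6
Step 3: 19.0 × 1.067³ = 23.1
Step 4: 19.0 × 1.067⁴ = 24.6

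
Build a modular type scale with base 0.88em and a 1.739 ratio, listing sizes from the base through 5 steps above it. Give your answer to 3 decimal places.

0.880em, 1.530em, 2.661em, 4.628em, 8.048em, 13.995em

Step 0: 0.88em
Step 1: 0.88 × 1.739 = 1.530
Step 2: 0.88 × 1.739² = 2.661
Step 3: 0.88 × 1.739³ = 4.628
Step 4: 0.88 × 1.739⁴ = 8.048
Step 5: 0.88 × 1.739⁵ = 13.995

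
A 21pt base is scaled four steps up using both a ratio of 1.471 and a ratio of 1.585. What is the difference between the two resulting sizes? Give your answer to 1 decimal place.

34.2pt

At 1.471: 21.0 × 1.471⁴ = 98.326pt
At 1.585: 21.0 × 1.585⁴ = 132.537pt
Difference: 132.537 − 98.326 = 34.211pt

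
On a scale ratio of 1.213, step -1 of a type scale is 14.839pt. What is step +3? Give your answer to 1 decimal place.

32.1pt

Moving from step -1 to step +3 is 4 steps up, so multiply by r⁴.
14.839 × 1.213⁴ = 14.839 × 2.16493 ≈ 32.125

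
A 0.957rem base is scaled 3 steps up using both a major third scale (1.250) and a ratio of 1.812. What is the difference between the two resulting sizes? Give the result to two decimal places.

3.82rem

Major third: 0.957 × 1.250³ = 1.8691rem
At 1.812: 0.957 × 1.812³ = 5.6936rem
Difference: 5.6936 − 1.8691 = 3.8245rem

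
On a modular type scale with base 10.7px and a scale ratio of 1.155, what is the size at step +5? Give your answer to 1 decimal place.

Each step on a modular scale multiplies by the ratio, so the size n steps from the base is base × ratioⁿ.
10.7 × 1.155⁵ = 10.7 × 2.05546 ≈ 21.99

22.0px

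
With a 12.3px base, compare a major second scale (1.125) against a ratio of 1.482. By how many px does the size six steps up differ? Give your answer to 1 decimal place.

Major second: 12.3 × 1.125⁶ = 24.936px
At 1.482: 12.3 × 1.482⁶ = 130.315px
Difference: 130.315 − 24.936 = 105.379px

105.4px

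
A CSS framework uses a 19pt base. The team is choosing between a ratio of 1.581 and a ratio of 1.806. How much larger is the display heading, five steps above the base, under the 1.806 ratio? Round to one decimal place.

At 1.581: 19.0 × 1.581⁵ = 187.678pt
At 1.806: 19.0 × 1.806⁵ = 365.042pt
Difference: 365.042 − 187.678 = 177.364pt

177.4pt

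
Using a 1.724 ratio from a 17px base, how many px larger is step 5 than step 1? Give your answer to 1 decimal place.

Step 1: 17.0 × 1.724 = 29.308px
Step 5: 17.0 × 1.724⁵ = 258.902px
Difference: 258.902 − 29.308 = 229.594px

229.6px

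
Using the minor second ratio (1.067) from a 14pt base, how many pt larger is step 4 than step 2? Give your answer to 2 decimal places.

Step 2: 14.0 × 1.067² = 15.9388pt
Step 4: 14.0 × 1.067⁴ = 18.1462pt
Difference: 18.1462 − 15.9388 = 2.2074pt

2.21pt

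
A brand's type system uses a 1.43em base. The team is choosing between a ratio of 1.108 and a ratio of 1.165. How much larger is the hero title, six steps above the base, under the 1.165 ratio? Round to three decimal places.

At 1.108: 1.43 × 1.108⁶ = 2.64591em
At 1.165: 1.43 × 1.165⁶ = 3.57513em
Difference: 3.57513 − 2.64591 = 0.92922em

0.929em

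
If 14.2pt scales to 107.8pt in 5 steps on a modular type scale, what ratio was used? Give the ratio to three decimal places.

1.500

The ratio satisfies 14.2 × r⁵ = 107.8, so r = (107.8 / 14.2)^(1/5).
r = 7.5915^(1/5) ≈ 1.4999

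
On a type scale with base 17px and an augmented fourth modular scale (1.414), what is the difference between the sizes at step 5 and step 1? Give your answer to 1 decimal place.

72.1px

Step 1: 17.0 × 1.414 = 24.038px
Step 5: 17.0 × 1.414⁵ = 96.094px
Difference: 96.094 − 24.038 = 72.056px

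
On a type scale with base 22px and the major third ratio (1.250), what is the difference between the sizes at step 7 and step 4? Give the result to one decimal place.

51.2px

Step 4: 22.0 × 1.250⁴ = 53.711px
Step 7: 22.0 × 1.250⁷ = 104.904px
Difference: 104.904 − 53.711 = 51.193px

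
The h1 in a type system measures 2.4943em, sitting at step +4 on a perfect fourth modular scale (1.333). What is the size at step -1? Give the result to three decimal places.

2.4943 ÷ 1.333⁵ = 2.4943 ÷ 4.20873 ≈ 0.593

0.593em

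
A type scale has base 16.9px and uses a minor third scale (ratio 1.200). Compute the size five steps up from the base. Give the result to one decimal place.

A modular type scale is a geometric sequence: sizeₙ = base × rⁿ.
16.9 × 1.200⁵ = 16.9 × 2.48832 ≈ 42.05

42.1px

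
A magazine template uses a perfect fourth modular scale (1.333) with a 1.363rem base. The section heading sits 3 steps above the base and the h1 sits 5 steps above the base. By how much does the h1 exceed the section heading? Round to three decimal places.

Step 3: 1.363 × 1.333³ = 3.22839rem
Step 5: 1.363 × 1.333⁵ = 5.73649rem
Difference: 5.73649 − 3.22839 = 2.50810rem

2.508rem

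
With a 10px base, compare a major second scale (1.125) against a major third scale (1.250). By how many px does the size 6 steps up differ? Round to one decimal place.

17.9px

Major second: 10.0 × 1.125⁶ = 20.273px
Major third: 10.0 × 1.250⁶ = 38.147px
Difference: 38.147 − 20.273 = 17.874px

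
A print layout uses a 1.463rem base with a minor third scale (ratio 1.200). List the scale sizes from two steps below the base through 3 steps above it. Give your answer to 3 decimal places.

Step -2: 1.463 ÷ 1.200² = 1.016
Step -1: 1.463 ÷ 1.200 = 1.219
Step 0: 1.463rem
Step 1: 1.463 × 1.200 = 1.756
Step 2: 1.463 × 1.200² = 2.107
Step 3: 1.463 × 1.200³ = 2.528

1.016rem, 1.219rem, 1.463rem, 1.756rem, 2.107rem, 2.528rem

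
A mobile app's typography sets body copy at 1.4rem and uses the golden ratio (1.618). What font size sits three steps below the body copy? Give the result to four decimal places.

Every step multiplies by the scale ratio.
1.4 ÷ 1.618³ = 1.4 ÷ 4.23580 ≈ 0.3305

0.3305rem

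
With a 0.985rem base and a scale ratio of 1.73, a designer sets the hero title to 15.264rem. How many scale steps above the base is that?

1.73ⁿ = 15.264 / 0.985 = 15.4964
n = ln(15.4964) / ln(1.73) = 2.7406 / 0.5481 ≈ 5.00

5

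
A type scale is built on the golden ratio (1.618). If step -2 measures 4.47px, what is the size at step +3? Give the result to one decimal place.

49.6px

4.47 × 1.618⁵ = 4.47 × 11.08901 ≈ 49.568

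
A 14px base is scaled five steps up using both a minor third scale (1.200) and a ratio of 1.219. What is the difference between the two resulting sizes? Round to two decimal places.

Minor third: 14.0 × 1.200⁵ = 34.8365px
At 1.219: 14.0 × 1.219⁵ = 37.6831px
Difference: 37.6831 − 34.8365 = 2.8466px

2.85px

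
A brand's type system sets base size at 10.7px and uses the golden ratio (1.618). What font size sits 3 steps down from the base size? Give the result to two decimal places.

2.53px

10.7 ÷ 1.618³ = 10.7 ÷ 4.23580 ≈ 2.53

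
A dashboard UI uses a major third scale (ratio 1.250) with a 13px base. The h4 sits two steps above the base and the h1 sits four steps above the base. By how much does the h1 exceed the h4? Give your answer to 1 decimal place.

Step 2: 13.0 × 1.250² = 20.312px
Step 4: 13.0 × 1.250⁴ = 31.738px
Difference: 31.738 − 20.312 = 11.426px

11.4px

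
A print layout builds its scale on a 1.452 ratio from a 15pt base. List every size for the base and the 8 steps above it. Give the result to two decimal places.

Step 0: 15pt
Step 1: 15.0 × 1.452 = 21.78
Step 2: 15.0 × 1.452² = 31.62
Step 3: 15.0 × 1.452³ = 45.92
Step 4: 15.0 × 1.452⁴ = 66.67
Step 5: 15.0 × 1.452⁵ = 96.81
Step 6: 15.0 × 1.452⁶ = 140.57
Step 7: 15.0 × 1.452⁷ = 204.11
Step 8: 15.0 × 1.452⁸ = 296.36

15.00pt, 21.78pt, 31.62pt, 45.92pt, 66.67pt, 96.81pt, 140.57pt, 204.11pt, 296.36pt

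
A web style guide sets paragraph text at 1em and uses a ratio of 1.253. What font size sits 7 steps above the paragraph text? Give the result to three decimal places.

4.849em

1.0 × 1.253⁷ = 1.0 × 4.84906 ≈ 4.849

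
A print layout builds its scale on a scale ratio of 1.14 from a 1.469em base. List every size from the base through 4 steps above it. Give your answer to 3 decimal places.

Step 0: 1.469em
Step 1: 1.469 × 1.14 = 1.675
Step 2: 1.469 × 1.14² = 1.909
Step 3: 1.469 × 1.14³ = 2.176
Step 4: 1.469 × 1.14⁴ = 2.481

1.469em, 1.675em, 1.909em, 2.176em, 2.481em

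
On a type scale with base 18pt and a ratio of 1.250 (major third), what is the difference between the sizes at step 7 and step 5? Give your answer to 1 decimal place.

30.9pt

Step 5: 18.0 × 1.250⁵ = 54.932pt
Step 7: 18.0 × 1.250⁷ = 85.831pt
Difference: 85.831 − 54.932 = 30.899pt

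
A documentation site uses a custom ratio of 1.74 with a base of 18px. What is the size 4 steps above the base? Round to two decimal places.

164.99px

Every step multiplies by the scale ratio.
18.0 × 1.74⁴ = 18.0 × 9.16636 ≈ 164.99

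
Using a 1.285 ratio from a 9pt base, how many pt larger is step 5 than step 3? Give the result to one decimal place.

12.4pt

Step 3: 9.0 × 1.285³ = 19.096pt
Step 5: 9.0 × 1.285⁵ = 31.532pt
Difference: 31.532 − 19.096 = 12.436pt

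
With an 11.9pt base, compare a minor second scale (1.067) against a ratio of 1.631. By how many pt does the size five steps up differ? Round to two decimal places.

Minor second: 11.9 × 1.067⁵ = 16.4577pt
At 1.631: 11.9 × 1.631⁵ = 137.3462pt
Difference: 137.3462 − 16.4577 = 120.8885pt

120.89pt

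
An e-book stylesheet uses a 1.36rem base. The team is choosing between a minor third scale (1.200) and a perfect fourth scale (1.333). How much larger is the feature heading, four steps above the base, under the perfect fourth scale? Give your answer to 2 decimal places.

1.47rem

Minor third: 1.36 × 1.200⁴ = 2.8201rem
Perfect fourth: 1.36 × 1.333⁴ = 4.2940rem
Difference: 4.2940 − 2.8201 = 1.4739rem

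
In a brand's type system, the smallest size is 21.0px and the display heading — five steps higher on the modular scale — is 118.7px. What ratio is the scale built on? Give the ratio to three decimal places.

1.414

The ratio satisfies 21.0 × r⁵ = 118.7, so r = (118.7 / 21.0)^(1/5).
r = 5.6524^(1/5) ≈ 1.4140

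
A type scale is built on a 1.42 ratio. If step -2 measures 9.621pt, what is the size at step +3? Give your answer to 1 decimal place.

55.5pt

9.621 × 1.42⁵ = 9.621 × 5.77353 ≈ 55.547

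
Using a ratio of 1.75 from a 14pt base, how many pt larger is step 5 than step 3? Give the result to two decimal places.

154.75pt

Step 3: 14.0 × 1.75³ = 75.0312pt
Step 5: 14.0 × 1.75⁵ = 229.7832pt
Difference: 229.7832 − 75.0312 = 154.7520pt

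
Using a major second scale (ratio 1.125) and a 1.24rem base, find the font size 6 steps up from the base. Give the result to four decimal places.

1.24 × 1.125⁶ = 1.24 × 2.02729 ≈ 2.5138

2.5138rem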